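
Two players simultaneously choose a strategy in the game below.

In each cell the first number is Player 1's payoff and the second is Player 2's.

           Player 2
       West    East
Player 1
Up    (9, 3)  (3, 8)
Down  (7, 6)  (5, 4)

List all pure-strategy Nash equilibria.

Player 1 against West: payoffs 9, 7 → best response Up.
Player 1 against East: payoffs 3, 5 → best response Down.
Player 2 against Up: payoffs 3, 8 → best response East.
Player 2 against Down: payoffs 6, 4 → best response West.
No profile is a mutual best response for all players.

There is no pure-strategy Nash equilibrium.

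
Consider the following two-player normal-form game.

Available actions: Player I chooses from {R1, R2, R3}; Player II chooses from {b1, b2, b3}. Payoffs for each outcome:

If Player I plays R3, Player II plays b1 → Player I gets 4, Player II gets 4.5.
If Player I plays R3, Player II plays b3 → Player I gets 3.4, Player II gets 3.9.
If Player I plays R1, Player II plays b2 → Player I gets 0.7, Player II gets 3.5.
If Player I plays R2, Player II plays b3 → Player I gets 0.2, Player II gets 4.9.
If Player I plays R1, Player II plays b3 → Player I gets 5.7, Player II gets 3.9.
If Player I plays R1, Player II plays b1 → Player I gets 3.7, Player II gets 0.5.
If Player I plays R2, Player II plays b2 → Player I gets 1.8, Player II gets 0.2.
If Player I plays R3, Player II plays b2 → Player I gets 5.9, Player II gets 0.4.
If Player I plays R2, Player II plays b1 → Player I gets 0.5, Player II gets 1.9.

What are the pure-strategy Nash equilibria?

The pure Nash equilibria are (R1, b3); (R3, b1).

Mark each player's best response to every combination of opponents' strategies; a profile where every player is best-responding is a pure Nash equilibrium.
Player I against b1: payoffs 3.7, 0.5, 4 → best response R3.
Player I against b2: payoffs 0.7, 1.8, 5.9 → best response R3.
Player I against b3: payoffs 5.7, 0.2, 3.4 → best response R1.
Player II against R1: payoffs 0.5, 3.5, 3.9 → best response b3.
Player II against R2: payoffs 1.9, 0.2, 4.9 → best response b3.
Player II against R3: payoffs 4.5, 0.4, 3.9 → best response b1.
Mutual best responses: (R1, b3); (R3, b1).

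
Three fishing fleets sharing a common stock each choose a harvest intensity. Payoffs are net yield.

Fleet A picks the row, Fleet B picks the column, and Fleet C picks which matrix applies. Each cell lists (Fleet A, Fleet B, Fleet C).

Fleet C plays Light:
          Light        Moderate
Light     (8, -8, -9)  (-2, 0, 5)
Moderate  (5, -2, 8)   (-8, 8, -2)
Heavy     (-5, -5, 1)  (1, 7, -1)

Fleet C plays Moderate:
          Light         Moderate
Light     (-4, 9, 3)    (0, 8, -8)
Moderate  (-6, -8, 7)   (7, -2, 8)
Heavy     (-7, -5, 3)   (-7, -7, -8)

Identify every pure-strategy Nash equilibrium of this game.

(Light, Light, Moderate) and (Moderate, Moderate, Moderate) and (Heavy, Moderate, Light)

For each strategy profile, look for a profitable unilateral deviation.
(Light, Light, Light): Fleet B can switch to Moderate (-8 → 0). Not NE.
(Light, Light, Moderate): Fleet A gets -4, best alternative -6; Fleet B gets 9, best alternative 8; Fleet C gets 3, best alternative -9. No profitable deviation — NE.
(Light, Moderate, Light): Fleet A can switch to Heavy (-2 → 1). Not NE.
(Light, Moderate, Moderate): Fleet A can switch to Moderate (0 → 7). Not NE.
(Moderate, Light, Light): Fleet A can switch to Light (5 → 8). Not NE.
(Moderate, Light, Moderate): Fleet A can switch to Light (-6 → -4). Not NE.
(Moderate, Moderate, Light): Fleet A can switch to Light (-8 → -2). Not NE.
(Moderate, Moderate, Moderate): Fleet A gets 7, best alternative 0; Fleet B gets -2, best alternative -8; Fleet C gets 8, best alternative -2. No profitable deviation — NE.
(Heavy, Moderate, Light): Fleet A gets 1, best alternative -2; Fleet B gets 7, best alternative -5; Fleet C gets -1, best alternative -8. No profitable deviation — NE.
(The remaining 3 profiles each have a profitable deviation by the same check.)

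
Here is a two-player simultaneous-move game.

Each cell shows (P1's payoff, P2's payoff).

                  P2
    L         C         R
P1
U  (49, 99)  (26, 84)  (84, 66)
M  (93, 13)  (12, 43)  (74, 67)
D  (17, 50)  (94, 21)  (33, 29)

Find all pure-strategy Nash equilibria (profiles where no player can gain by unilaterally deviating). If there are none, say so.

This game has no pure Nash equilibrium.

For each player, find the best response to each opponent profile; mutual best responses are the pure NE.
P1 against L: payoffs 49, 93, 17 → best response M.
P1 against C: payoffs 26, 12, 94 → best response D.
P1 against R: payoffs 84, 74, 33 → best response U.
P2 against U: payoffs 99, 84, 66 → best response L.
P2 against M: payoffs 13, 43, 67 → best response R.
P2 against D: payoffs 50, 21, 29 → best response L.
No profile is a mutual best response for all players.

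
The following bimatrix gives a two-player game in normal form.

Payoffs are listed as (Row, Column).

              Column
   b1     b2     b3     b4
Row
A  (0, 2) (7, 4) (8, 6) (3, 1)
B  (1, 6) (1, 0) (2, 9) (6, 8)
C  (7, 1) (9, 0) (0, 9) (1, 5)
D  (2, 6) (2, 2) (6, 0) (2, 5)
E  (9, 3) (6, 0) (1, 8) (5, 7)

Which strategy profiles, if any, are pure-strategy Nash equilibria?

The unique pure-strategy Nash equilibrium is (A, b3).

Mark each player's best response to every combination of opponents' strategies; a profile where every player is best-responding is a pure Nash equilibrium.
Row against b1: payoffs 0, 1, 7, 2, 9 → best response E.
Row against b2: payoffs 7, 1, 9, 2, 6 → best response C.
Row against b3: payoffs 8, 2, 0, 6, 1 → best response A.
Row against b4: payoffs 3, 6, 1, 2, 5 → best response B.
Column against A: payoffs 2, 4, 6, 1 → best response b3.
Column against B: payoffs 6, 0, 9, 8 → best response b3.
Column against C: payoffs 1, 0, 9, 5 → best response b3.
Column against D: payoffs 6, 2, 0, 5 → best response b1.
Column against E: payoffs 3, 0, 8, 7 → best response b3.
Mutual best responses: (A, b3).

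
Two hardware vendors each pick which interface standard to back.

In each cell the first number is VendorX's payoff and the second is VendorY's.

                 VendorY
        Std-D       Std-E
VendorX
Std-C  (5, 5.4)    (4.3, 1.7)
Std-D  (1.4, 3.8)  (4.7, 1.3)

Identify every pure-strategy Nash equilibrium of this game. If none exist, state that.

(Std-C, Std-D): VendorX gets 5, best alternative 1.4; VendorY gets 5.4, best alternative 1.7. No profitable deviation — NE.
(Std-C, Std-E): VendorX can switch to Std-D (4.3 → 4.7). Not NE.
(Std-D, Std-D): VendorX can switch to Std-C (1.4 → 5). Not NE.
(Std-D, Std-E): VendorY can switch to Std-D (1.3 → 3.8). Not NE.

Pure NE: (Std-C, Std-D)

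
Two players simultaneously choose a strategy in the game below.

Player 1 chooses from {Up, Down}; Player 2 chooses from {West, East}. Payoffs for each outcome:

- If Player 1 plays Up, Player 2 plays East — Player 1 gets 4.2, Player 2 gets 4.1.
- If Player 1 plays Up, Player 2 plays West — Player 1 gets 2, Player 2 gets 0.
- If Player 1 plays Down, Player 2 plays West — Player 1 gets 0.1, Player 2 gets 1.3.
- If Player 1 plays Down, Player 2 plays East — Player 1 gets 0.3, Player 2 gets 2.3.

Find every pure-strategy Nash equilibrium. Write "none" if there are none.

Check each profile: it is a Nash equilibrium iff no player can strictly gain by switching unilaterally.
(Up, West): Player 2 can switch to East (0 → 4.1). Not NE.
(Up, East): Player 1 gets 4.2, best alternative 0.3; Player 2 gets 4.1, best alternative 0. No profitable deviation — NE.
(Down, West): Player 1 can switch to Up (0.1 → 2). Not NE.
(Down, East): Player 1 can switch to Up (0.3 → 4.2). Not NE.

(Up, East)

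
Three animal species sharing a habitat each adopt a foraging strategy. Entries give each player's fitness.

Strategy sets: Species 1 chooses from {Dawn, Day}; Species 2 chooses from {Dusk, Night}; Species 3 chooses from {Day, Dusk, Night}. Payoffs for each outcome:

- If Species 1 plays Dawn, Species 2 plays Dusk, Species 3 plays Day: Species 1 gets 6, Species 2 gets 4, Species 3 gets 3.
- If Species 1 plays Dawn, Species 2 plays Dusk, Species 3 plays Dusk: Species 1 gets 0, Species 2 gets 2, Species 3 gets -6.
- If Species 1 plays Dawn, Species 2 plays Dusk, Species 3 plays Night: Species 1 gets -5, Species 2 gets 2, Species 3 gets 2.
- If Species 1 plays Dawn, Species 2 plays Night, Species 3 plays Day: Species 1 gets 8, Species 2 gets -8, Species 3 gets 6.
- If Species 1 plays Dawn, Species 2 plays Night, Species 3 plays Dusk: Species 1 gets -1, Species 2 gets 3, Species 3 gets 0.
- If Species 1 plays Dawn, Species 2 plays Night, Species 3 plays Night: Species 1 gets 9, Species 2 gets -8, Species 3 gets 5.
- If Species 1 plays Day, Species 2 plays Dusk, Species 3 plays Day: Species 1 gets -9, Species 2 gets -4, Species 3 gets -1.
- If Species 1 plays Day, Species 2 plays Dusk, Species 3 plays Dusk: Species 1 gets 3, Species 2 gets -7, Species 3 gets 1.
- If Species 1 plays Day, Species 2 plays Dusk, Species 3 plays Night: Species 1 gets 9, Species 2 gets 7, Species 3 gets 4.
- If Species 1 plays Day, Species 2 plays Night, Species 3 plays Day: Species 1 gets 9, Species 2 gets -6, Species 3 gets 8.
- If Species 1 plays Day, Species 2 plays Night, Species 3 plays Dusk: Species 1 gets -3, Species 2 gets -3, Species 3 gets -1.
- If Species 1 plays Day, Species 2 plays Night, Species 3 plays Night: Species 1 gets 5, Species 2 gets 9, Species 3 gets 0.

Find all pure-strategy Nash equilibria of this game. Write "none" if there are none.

The unique pure-strategy Nash equilibrium is (Dawn, Dusk, Day).

(Dawn, Dusk, Day): Species 1 gets 6, best alternative -9; Species 2 gets 4, best alternative -8; Species 3 gets 3, best alternative 2. No profitable deviation — NE.
(Dawn, Dusk, Dusk): Species 1 can switch to Day (0 → 3). Not NE.
(Dawn, Dusk, Night): Species 1 can switch to Day (-5 → 9). Not NE.
(Dawn, Night, Day): Species 1 can switch to Day (8 → 9). Not NE.
(Dawn, Night, Dusk): Species 3 can switch to Day (0 → 6). Not NE.
(Dawn, Night, Night): Species 2 can switch to Dusk (-8 → 2). Not NE.
(Day, Dusk, Day): Species 1 can switch to Dawn (-9 → 6). Not NE.
(Day, Dusk, Dusk): Species 2 can switch to Night (-7 → -3). Not NE.
(Day, Dusk, Night): Species 2 can switch to Night (7 → 9). Not NE.
(The remaining 3 profiles each have a profitable deviation by the same check.)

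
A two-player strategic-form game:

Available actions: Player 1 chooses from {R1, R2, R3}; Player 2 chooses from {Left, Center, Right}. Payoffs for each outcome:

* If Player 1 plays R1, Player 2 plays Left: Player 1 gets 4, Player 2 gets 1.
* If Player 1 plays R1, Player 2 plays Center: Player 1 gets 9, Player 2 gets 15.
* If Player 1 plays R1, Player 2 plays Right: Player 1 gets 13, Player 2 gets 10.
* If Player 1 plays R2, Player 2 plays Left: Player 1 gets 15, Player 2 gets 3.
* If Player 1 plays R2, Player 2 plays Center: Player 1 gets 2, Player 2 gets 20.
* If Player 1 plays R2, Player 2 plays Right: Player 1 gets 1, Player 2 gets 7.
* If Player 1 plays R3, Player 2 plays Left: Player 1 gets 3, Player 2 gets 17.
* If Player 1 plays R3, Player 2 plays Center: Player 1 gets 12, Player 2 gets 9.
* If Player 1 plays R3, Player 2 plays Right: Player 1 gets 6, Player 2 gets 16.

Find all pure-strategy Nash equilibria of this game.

This game has no pure Nash equilibrium.

Player 1 against Left: payoffs 4, 15, 3 → best response R2.
Player 1 against Center: payoffs 9, 2, 12 → best response R3.
Player 1 against Right: payoffs 13, 1, 6 → best response R1.
Player 2 against R1: payoffs 1, 15, 10 → best response Center.
Player 2 against R2: payoffs 3, 20, 7 → best response Center.
Player 2 against R3: payoffs 17, 9, 16 → best response Left.
No profile is a mutual best response for all players.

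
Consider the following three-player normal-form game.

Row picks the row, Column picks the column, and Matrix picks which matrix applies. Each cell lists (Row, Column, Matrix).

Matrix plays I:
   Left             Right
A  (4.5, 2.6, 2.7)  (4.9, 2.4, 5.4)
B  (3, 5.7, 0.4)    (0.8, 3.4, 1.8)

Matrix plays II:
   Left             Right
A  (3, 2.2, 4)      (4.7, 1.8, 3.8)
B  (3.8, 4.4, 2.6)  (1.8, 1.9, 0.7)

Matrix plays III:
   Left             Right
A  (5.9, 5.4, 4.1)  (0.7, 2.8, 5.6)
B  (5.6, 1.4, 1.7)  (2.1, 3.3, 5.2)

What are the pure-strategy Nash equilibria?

Check each profile: it is a Nash equilibrium iff no player can strictly gain by switching unilaterally.
(A, Left, I): Matrix can switch to II (2.7 → 4). Not NE.
(A, Left, II): Row can switch to B (3 → 3.8). Not NE.
(A, Left, III): Row gets 5.9, best alternative 5.6; Column gets 5.4, best alternative 2.8; Matrix gets 4.1, best alternative 4. No profitable deviation — NE.
(A, Right, I): Column can switch to Left (2.4 → 2.6). Not NE.
(A, Right, II): Column can switch to Left (1.8 → 2.2). Not NE.
(A, Right, III): Row can switch to B (0.7 → 2.1). Not NE.
(B, Left, I): Row can switch to A (3 → 4.5). Not NE.
(B, Left, II): Row gets 3.8, best alternative 3; Column gets 4.4, best alternative 1.9; Matrix gets 2.6, best alternative 1.7. No profitable deviation — NE.
(B, Left, III): Row can switch to A (5.6 → 5.9). Not NE.
(B, Right, I): Row can switch to A (0.8 → 4.9). Not NE.
(B, Right, III): Row gets 2.1, best alternative 0.7; Column gets 3.3, best alternative 1.4; Matrix gets 5.2, best alternative 1.8. No profitable deviation — NE.
(The remaining 1 profile has a profitable deviation by the same check.)

Pure-strategy Nash equilibria: (A, Left, III); (B, Left, II); (B, Right, III)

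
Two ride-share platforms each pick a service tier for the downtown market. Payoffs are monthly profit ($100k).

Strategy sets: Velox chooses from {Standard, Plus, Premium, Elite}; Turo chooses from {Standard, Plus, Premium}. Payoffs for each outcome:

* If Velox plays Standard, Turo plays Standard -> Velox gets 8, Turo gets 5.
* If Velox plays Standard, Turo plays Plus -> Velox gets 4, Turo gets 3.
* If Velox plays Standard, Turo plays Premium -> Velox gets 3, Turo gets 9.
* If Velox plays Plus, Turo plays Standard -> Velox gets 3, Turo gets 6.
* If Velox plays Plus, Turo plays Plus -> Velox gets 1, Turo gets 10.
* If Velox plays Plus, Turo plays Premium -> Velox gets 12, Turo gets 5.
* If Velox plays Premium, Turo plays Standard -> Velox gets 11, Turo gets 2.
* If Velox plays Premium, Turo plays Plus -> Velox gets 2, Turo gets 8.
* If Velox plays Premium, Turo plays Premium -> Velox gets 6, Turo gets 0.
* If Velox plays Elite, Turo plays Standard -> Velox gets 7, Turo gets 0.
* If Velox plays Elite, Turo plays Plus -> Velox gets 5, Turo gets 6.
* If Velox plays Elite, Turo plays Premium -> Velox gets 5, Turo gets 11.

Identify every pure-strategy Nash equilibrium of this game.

For each player, find the best response to each opponent profile; mutual best responses are the pure NE.
Velox against Standard: payoffs 8, 3, 11, 7 → best response Premium.
Velox against Plus: payoffs 4, 1, 2, 5 → best response Elite.
Velox against Premium: payoffs 3, 12, 6, 5 → best response Plus.
Turo against Standard: payoffs 5, 3, 9 → best response Premium.
Turo against Plus: payoffs 6, 10, 5 → best response Plus.
Turo against Premium: payoffs 2, 8, 0 → best response Plus.
Turo against Elite: payoffs 0, 6, 11 → best response Premium.
No profile is a mutual best response for all players.

This game has no pure Nash equilibrium.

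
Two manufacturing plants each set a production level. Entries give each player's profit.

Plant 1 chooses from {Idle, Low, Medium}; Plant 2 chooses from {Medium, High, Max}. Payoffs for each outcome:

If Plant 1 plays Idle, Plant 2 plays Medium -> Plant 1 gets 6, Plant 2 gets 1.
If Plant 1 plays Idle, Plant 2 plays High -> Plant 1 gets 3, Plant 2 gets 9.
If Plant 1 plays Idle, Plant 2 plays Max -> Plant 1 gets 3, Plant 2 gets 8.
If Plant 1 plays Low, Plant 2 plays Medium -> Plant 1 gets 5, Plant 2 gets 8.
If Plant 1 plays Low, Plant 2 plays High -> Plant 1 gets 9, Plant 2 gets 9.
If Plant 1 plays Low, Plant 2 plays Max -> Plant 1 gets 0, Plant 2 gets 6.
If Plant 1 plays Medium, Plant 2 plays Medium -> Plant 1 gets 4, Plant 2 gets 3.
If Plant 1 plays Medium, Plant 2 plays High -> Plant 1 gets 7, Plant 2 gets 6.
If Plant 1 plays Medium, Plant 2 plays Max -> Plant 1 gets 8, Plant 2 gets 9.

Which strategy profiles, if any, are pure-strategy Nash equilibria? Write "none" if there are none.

Mark each player's best response to every combination of opponents' strategies; a profile where every player is best-responding is a pure Nash equilibrium.
Plant 1 against Medium: payoffs 6, 5, 4 → best response Idle.
Plant 1 against High: payoffs 3, 9, 7 → best response Low.
Plant 1 against Max: payoffs 3, 0, 8 → best response Medium.
Plant 2 against Idle: payoffs 1, 9, 8 → best response High.
Plant 2 against Low: payoffs 8, 9, 6 → best response High.
Plant 2 against Medium: payoffs 3, 6, 9 → best response Max.
Mutual best responses: (Low, High); (Medium, Max).

Pure-strategy Nash equilibria: (Low, High) and (Medium, Max)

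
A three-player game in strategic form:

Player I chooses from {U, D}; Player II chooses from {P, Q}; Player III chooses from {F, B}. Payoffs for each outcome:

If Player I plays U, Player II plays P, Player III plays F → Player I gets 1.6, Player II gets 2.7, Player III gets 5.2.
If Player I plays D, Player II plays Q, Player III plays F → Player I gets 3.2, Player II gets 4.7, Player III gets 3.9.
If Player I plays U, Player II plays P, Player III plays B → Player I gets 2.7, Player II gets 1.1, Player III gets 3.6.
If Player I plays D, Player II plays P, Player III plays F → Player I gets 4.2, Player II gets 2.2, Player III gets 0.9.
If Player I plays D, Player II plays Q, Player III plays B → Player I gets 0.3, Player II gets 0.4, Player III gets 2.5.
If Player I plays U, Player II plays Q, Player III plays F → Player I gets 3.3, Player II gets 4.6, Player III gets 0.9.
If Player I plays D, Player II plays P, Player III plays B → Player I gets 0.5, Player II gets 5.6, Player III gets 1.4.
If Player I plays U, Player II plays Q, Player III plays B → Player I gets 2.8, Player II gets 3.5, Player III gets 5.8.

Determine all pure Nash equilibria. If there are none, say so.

(U, P, F): Player I can switch to D (1.6 → 4.2). Not NE.
(U, P, B): Player II can switch to Q (1.1 → 3.5). Not NE.
(U, Q, F): Player III can switch to B (0.9 → 5.8). Not NE.
(U, Q, B): Player I gets 2.8, best alternative 0.3; Player II gets 3.5, best alternative 1.1; Player III gets 5.8, best alternative 0.9. No profitable deviation — NE.
(D, P, F): Player II can switch to Q (2.2 → 4.7). Not NE.
(D, P, B): Player I can switch to U (0.5 → 2.7). Not NE.
(D, Q, F): Player I can switch to U (3.2 → 3.3). Not NE.
(D, Q, B): Player I can switch to U (0.3 → 2.8). Not NE.

(U, Q, B)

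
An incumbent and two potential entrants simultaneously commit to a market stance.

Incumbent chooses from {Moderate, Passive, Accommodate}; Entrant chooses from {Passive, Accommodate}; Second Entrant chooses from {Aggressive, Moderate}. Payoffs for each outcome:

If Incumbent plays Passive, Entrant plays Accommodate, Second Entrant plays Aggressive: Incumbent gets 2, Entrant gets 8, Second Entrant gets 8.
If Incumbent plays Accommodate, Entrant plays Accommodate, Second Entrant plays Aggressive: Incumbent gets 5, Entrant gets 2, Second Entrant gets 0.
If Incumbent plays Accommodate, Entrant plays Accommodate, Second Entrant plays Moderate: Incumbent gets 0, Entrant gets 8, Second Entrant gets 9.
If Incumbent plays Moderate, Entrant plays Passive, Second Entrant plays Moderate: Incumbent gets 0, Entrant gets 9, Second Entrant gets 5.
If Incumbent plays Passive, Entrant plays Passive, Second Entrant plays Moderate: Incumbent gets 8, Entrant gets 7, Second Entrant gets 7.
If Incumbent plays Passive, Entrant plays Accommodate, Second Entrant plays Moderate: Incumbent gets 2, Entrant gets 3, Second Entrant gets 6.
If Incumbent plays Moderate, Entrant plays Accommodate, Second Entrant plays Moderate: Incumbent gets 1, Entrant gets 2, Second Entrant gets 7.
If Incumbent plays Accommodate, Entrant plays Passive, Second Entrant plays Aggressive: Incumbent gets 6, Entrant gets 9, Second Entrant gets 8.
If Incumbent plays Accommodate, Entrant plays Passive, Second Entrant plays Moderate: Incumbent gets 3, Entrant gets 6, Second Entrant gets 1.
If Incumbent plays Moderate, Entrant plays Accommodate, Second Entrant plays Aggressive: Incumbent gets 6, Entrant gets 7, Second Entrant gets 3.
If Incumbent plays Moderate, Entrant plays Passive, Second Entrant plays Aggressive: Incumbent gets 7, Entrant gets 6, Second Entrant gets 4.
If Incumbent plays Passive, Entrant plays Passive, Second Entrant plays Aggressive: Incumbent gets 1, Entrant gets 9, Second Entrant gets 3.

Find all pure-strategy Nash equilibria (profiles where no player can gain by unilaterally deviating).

(Passive, Passive, Moderate)

Incumbent against (Passive, Aggressive): payoffs 7, 1, 6 → best response Moderate.
Incumbent against (Passive, Moderate): payoffs 0, 8, 3 → best response Passive.
Incumbent against (Accommodate, Aggressive): payoffs 6, 2, 5 → best response Moderate.
Incumbent against (Accommodate, Moderate): payoffs 1, 2, 0 → best response Passive.
Entrant against (Moderate, Aggressive): payoffs 6, 7 → best response Accommodate.
Entrant against (Moderate, Moderate): payoffs 9, 2 → best response Passive.
Entrant against (Passive, Aggressive): payoffs 9, 8 → best response Passive.
Entrant against (Passive, Moderate): payoffs 7, 3 → best response Passive.
Entrant against (Accommodate, Aggressive): payoffs 9, 2 → best response Passive.
Entrant against (Accommodate, Moderate): payoffs 6, 8 → best response Accommodate.
Second Entrant against (Moderate, Passive): payoffs 4, 5 → best response Moderate.
Second Entrant against (Moderate, Accommodate): payoffs 3, 7 → best response Moderate.
Second Entrant against (Passive, Passive): payoffs 3, 7 → best response Moderate.
Second Entrant against (Passive, Accommodate): payoffs 8, 6 → best response Aggressive.
Second Entrant against (Accommodate, Passive): payoffs 8, 1 → best response Aggressive.
Second Entrant against (Accommodate, Accommodate): payoffs 0, 9 → best response Moderate.
Mutual best responses: (Passive, Passive, Moderate).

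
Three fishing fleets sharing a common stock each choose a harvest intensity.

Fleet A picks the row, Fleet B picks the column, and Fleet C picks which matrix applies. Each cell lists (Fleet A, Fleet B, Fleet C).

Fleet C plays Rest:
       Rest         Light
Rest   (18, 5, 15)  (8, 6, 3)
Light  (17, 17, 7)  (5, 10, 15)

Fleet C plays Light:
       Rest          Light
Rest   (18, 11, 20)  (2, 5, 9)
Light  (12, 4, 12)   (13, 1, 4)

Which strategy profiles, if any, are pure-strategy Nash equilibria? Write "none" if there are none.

Fleet A against (Rest, Rest): payoffs 18, 17 → best response Rest.
Fleet A against (Rest, Light): payoffs 18, 12 → best response Rest.
Fleet A against (Light, Rest): payoffs 8, 5 → best response Rest.
Fleet A against (Light, Light): payoffs 2, 13 → best response Light.
Fleet B against (Rest, Rest): payoffs 5, 6 → best response Light.
Fleet B against (Rest, Light): payoffs 11, 5 → best response Rest.
Fleet B against (Light, Rest): payoffs 17, 10 → best response Rest.
Fleet B against (Light, Light): payoffs 4, 1 → best response Rest.
Fleet C against (Rest, Rest): payoffs 15, 20 → best response Light.
Fleet C against (Rest, Light): payoffs 3, 9 → best response Light.
Fleet C against (Light, Rest): payoffs 7, 12 → best response Light.
Fleet C against (Light, Light): payoffs 15, 4 → best response Rest.
Mutual best responses: (Rest, Rest, Light).

The unique pure-strategy Nash equilibrium is (Rest, Rest, Light).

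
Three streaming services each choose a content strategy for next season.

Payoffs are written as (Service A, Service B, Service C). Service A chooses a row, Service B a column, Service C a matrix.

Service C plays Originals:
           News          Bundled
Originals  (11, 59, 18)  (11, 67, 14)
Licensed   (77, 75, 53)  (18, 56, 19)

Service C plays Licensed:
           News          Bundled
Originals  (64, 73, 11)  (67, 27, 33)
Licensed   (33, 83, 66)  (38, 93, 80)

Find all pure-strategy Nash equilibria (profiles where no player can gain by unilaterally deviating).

There is no pure-strategy Nash equilibrium.

(Originals, News, Originals): Service A can switch to Licensed (11 → 77). Not NE.
(Originals, News, Licensed): Service C can switch to Originals (11 → 18). Not NE.
(Originals, Bundled, Originals): Service A can switch to Licensed (11 → 18). Not NE.
(Originals, Bundled, Licensed): Service B can switch to News (27 → 73). Not NE.
(Licensed, News, Originals): Service C can switch to Licensed (53 → 66). Not NE.
(Licensed, News, Licensed): Service A can switch to Originals (33 → 64). Not NE.
(Licensed, Bundled, Originals): Service B can switch to News (56 → 75). Not NE.
(Licensed, Bundled, Licensed): Service A can switch to Originals (38 → 67). Not NE.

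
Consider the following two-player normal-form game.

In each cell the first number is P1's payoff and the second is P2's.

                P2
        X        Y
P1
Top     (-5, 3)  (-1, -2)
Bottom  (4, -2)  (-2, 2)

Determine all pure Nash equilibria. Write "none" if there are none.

none

(Top, X): P1 can switch to Bottom (-5 → 4). Not NE.
(Top, Y): P2 can switch to X (-2 → 3). Not NE.
(Bottom, X): P2 can switch to Y (-2 → 2). Not NE.
(Bottom, Y): P1 can switch to Top (-2 → -1). Not NE.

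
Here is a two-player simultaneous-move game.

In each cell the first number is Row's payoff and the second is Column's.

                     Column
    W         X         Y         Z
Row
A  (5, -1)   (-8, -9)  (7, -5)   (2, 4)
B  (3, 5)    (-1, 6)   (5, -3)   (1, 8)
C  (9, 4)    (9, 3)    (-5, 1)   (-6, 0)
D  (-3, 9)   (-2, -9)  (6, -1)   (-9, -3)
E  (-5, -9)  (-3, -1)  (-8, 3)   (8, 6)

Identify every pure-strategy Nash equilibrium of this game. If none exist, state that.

Pure-strategy Nash equilibria: (C, W), (E, Z)

(A, W): Row can switch to C (5 → 9). Not NE.
(A, X): Row can switch to B (-8 → -1). Not NE.
(A, Y): Column can switch to W (-5 → -1). Not NE.
(A, Z): Row can switch to E (2 → 8). Not NE.
(B, W): Row can switch to A (3 → 5). Not NE.
(B, X): Row can switch to C (-1 → 9). Not NE.
(B, Y): Row can switch to A (5 → 7). Not NE.
(B, Z): Row can switch to A (1 → 2). Not NE.
(C, W): Row gets 9, best alternative 5; Column gets 4, best alternative 3. No profitable deviation — NE.
(C, X): Column can switch to W (3 → 4). Not NE.
(C, Y): Row can switch to A (-5 → 7). Not NE.
(C, Z): Row can switch to A (-6 → 2). Not NE.
(D, W): Row can switch to A (-3 → 5). Not NE.
(E, Z): Row gets 8, best alternative 2; Column gets 6, best alternative 3. No profitable deviation — NE.
(The remaining 6 profiles each have a profitable deviation by the same check.)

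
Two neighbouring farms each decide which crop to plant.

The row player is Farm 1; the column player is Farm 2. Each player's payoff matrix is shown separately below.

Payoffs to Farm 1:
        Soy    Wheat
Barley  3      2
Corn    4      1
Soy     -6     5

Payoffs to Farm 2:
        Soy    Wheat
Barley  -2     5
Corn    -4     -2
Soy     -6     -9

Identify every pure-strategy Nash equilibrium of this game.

(Barley, Soy): Farm 1 can switch to Corn (3 → 4). Not NE.
(Barley, Wheat): Farm 1 can switch to Soy (2 → 5). Not NE.
(Corn, Soy): Farm 2 can switch to Wheat (-4 → -2). Not NE.
(Corn, Wheat): Farm 1 can switch to Barley (1 → 2). Not NE.
(Soy, Soy): Farm 1 can switch to Barley (-6 → 3). Not NE.
(Soy, Wheat): Farm 2 can switch to Soy (-9 → -6). Not NE.

none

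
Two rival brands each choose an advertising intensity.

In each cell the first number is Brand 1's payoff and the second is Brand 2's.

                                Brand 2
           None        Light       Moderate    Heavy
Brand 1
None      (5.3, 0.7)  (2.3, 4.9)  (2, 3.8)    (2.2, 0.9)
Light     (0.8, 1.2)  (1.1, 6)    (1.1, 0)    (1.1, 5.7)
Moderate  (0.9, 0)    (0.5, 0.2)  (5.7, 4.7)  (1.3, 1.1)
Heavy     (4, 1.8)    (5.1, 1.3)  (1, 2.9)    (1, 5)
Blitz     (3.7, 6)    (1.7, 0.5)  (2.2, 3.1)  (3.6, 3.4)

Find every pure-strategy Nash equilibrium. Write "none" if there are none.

(None, None): Brand 2 can switch to Light (0.7 → 4.9). Not NE.
(None, Light): Brand 1 can switch to Heavy (2.3 → 5.1). Not NE.
(None, Moderate): Brand 1 can switch to Moderate (2 → 5.7). Not NE.
(None, Heavy): Brand 1 can switch to Blitz (2.2 → 3.6). Not NE.
(Light, None): Brand 1 can switch to None (0.8 → 5.3). Not NE.
(Light, Light): Brand 1 can switch to None (1.1 → 2.3). Not NE.
(Moderate, Moderate): Brand 1 gets 5.7, best alternative 2.2; Brand 2 gets 4.7, best alternative 1.1. No profitable deviation — NE.
(The remaining 13 profiles each have a profitable deviation by the same check.)

The unique pure-strategy Nash equilibrium is (Moderate, Moderate).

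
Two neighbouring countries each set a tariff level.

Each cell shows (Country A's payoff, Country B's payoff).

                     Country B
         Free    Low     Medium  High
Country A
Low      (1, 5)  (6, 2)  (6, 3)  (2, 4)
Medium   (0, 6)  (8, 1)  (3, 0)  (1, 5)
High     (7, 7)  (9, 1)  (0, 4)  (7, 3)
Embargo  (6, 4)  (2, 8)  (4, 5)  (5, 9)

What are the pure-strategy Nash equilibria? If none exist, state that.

(High, Free)

Country A against Free: payoffs 1, 0, 7, 6 → best response High.
Country A against Low: payoffs 6, 8, 9, 2 → best response High.
Country A against Medium: payoffs 6, 3, 0, 4 → best response Low.
Country A against High: payoffs 2, 1, 7, 5 → best response High.
Country B against Low: payoffs 5, 2, 3, 4 → best response Free.
Country B against Medium: payoffs 6, 1, 0, 5 → best response Free.
Country B against High: payoffs 7, 1, 4, 3 → best response Free.
Country B against Embargo: payoffs 4, 8, 5, 9 → best response High.
Mutual best responses: (High, Free).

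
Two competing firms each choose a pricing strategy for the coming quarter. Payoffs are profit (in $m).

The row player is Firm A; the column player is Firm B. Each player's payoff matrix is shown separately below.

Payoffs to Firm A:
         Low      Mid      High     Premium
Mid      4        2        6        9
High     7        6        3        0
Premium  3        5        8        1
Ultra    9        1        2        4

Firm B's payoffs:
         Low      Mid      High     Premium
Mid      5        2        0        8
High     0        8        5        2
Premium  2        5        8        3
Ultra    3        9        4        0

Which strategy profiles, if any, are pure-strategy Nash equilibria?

Firm A against Low: payoffs 4, 7, 3, 9 → best response Ultra.
Firm A against Mid: payoffs 2, 6, 5, 1 → best response High.
Firm A against High: payoffs 6, 3, 8, 2 → best response Premium.
Firm A against Premium: payoffs 9, 0, 1, 4 → best response Mid.
Firm B against Mid: payoffs 5, 2, 0, 8 → best response Premium.
Firm B against High: payoffs 0, 8, 5, 2 → best response Mid.
Firm B against Premium: payoffs 2, 5, 8, 3 → best response High.
Firm B against Ultra: payoffs 3, 9, 4, 0 → best response Mid.
Mutual best responses: (Mid, Premium); (High, Mid); (Premium, High).

(Mid, Premium), (High, Mid), (Premium, High)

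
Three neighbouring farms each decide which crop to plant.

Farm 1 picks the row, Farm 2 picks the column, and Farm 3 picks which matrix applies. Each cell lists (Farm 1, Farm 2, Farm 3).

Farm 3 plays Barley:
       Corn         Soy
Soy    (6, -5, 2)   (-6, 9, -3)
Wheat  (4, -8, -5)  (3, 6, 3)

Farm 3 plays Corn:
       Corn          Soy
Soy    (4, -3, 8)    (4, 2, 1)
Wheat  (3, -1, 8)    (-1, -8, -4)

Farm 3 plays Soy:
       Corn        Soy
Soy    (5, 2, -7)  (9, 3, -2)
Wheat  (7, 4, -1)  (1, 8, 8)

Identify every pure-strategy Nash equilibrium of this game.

The unique pure-strategy Nash equilibrium is (Soy, Soy, Corn).

(Soy, Corn, Barley): Farm 2 can switch to Soy (-5 → 9). Not NE.
(Soy, Corn, Corn): Farm 2 can switch to Soy (-3 → 2). Not NE.
(Soy, Corn, Soy): Farm 1 can switch to Wheat (5 → 7). Not NE.
(Soy, Soy, Barley): Farm 1 can switch to Wheat (-6 → 3). Not NE.
(Soy, Soy, Corn): Farm 1 gets 4, best alternative -1; Farm 2 gets 2, best alternative -3; Farm 3 gets 1, best alternative -2. No profitable deviation — NE.
(Soy, Soy, Soy): Farm 3 can switch to Corn (-2 → 1). Not NE.
(Wheat, Corn, Barley): Farm 1 can switch to Soy (4 → 6). Not NE.
(The remaining 5 profiles each have a profitable deviation by the same check.)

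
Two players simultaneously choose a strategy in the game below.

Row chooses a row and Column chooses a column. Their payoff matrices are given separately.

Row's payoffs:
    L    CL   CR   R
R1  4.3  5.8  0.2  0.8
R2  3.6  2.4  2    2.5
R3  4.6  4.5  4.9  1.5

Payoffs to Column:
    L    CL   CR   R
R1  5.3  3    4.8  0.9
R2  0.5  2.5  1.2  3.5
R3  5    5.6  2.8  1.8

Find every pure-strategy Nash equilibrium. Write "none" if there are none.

Row against L: payoffs 4.3, 3.6, 4.6 → best response R3.
Row against CL: payoffs 5.8, 2.4, 4.5 → best response R1.
Row against CR: payoffs 0.2, 2, 4.9 → best response R3.
Row against R: payoffs 0.8, 2.5, 1.5 → best response R2.
Column against R1: payoffs 5.3, 3, 4.8, 0.9 → best response L.
Column against R2: payoffs 0.5, 2.5, 1.2, 3.5 → best response R.
Column against R3: payoffs 5, 5.6, 2.8, 1.8 → best response CL.
Mutual best responses: (R2, R).

(R2, R)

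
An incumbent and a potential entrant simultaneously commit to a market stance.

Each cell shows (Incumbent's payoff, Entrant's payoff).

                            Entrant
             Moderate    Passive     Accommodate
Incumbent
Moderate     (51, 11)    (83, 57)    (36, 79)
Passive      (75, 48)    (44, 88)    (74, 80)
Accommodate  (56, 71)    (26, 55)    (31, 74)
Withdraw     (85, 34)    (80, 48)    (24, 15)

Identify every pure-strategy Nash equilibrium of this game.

(Moderate, Moderate): Incumbent can switch to Passive (51 → 75). Not NE.
(Moderate, Passive): Entrant can switch to Accommodate (57 → 79). Not NE.
(Moderate, Accommodate): Incumbent can switch to Passive (36 → 74). Not NE.
(Passive, Moderate): Incumbent can switch to Withdraw (75 → 85). Not NE.
(Passive, Passive): Incumbent can switch to Moderate (44 → 83). Not NE.
(Passive, Accommodate): Entrant can switch to Passive (80 → 88). Not NE.
(Accommodate, Moderate): Incumbent can switch to Passive (56 → 75). Not NE.
(Accommodate, Passive): Incumbent can switch to Moderate (26 → 83). Not NE.
(The remaining 4 profiles each have a profitable deviation by the same check.)

No pure-strategy Nash equilibrium.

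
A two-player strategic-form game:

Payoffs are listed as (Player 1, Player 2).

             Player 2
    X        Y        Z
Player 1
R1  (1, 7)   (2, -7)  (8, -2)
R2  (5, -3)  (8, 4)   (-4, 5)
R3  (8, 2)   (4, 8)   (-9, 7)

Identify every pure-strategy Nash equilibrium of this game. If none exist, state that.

For each player, find the best response to each opponent profile; mutual best responses are the pure NE.
Player 1 against X: payoffs 1, 5, 8 → best response R3.
Player 1 against Y: payoffs 2, 8, 4 → best response R2.
Player 1 against Z: payoffs 8, -4, -9 → best response R1.
Player 2 against R1: payoffs 7, -7, -2 → best response X.
Player 2 against R2: payoffs -3, 4, 5 → best response Z.
Player 2 against R3: payoffs 2, 8, 7 → best response Y.
No profile is a mutual best response for all players.

This game has no pure Nash equilibrium.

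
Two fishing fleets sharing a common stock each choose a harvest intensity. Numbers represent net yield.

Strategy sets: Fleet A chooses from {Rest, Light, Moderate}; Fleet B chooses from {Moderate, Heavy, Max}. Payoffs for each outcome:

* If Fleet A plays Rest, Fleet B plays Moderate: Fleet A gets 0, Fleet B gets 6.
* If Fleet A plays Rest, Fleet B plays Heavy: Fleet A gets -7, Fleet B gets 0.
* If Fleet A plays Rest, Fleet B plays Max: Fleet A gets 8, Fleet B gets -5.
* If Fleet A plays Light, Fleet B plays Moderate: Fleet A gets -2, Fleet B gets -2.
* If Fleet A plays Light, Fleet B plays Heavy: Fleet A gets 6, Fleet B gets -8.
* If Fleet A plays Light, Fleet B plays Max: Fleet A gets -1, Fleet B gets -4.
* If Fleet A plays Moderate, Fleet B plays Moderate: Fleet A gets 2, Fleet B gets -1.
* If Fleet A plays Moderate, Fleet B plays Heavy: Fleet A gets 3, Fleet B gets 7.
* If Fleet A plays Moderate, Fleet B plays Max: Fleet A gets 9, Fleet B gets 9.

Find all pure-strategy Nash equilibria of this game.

(Rest, Moderate): Fleet A can switch to Moderate (0 → 2). Not NE.
(Rest, Heavy): Fleet A can switch to Light (-7 → 6). Not NE.
(Rest, Max): Fleet A can switch to Moderate (8 → 9). Not NE.
(Light, Moderate): Fleet A can switch to Rest (-2 → 0). Not NE.
(Light, Heavy): Fleet B can switch to Moderate (-8 → -2). Not NE.
(Light, Max): Fleet A can switch to Rest (-1 → 8). Not NE.
(Moderate, Moderate): Fleet B can switch to Heavy (-1 → 7). Not NE.
(Moderate, Heavy): Fleet A can switch to Light (3 → 6). Not NE.
(Moderate, Max): Fleet A gets 9, best alternative 8; Fleet B gets 9, best alternative 7. No profitable deviation — NE.

Pure NE: (Moderate, Max)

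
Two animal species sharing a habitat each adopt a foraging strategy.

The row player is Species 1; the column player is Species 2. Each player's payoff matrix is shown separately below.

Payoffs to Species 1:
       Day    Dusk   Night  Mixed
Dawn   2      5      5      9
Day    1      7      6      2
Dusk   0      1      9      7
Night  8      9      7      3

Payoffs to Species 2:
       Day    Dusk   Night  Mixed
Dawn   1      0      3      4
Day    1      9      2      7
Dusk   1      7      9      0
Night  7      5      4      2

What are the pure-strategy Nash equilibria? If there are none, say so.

Species 1 against Day: payoffs 2, 1, 0, 8 → best response Night.
Species 1 against Dusk: payoffs 5, 7, 1, 9 → best response Night.
Species 1 against Night: payoffs 5, 6, 9, 7 → best response Dusk.
Species 1 against Mixed: payoffs 9, 2, 7, 3 → best response Dawn.
Species 2 against Dawn: payoffs 1, 0, 3, 4 → best response Mixed.
Species 2 against Day: payoffs 1, 9, 2, 7 → best response Dusk.
Species 2 against Dusk: payoffs 1, 7, 9, 0 → best response Night.
Species 2 against Night: payoffs 7, 5, 4, 2 → best response Day.
Mutual best responses: (Dawn, Mixed); (Dusk, Night); (Night, Day).

The pure Nash equilibria are (Dawn, Mixed) and (Dusk, Night) and (Night, Day).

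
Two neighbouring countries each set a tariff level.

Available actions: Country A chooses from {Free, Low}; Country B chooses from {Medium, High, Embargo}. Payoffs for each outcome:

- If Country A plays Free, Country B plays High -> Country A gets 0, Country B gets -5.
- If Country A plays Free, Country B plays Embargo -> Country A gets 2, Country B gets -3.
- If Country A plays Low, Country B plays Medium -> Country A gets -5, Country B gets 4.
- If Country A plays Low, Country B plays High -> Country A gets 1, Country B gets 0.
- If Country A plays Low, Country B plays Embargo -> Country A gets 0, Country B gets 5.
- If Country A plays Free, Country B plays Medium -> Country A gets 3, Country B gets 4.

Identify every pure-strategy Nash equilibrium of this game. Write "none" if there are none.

Country A against Medium: payoffs 3, -5 → best response Free.
Country A against High: payoffs 0, 1 → best response Low.
Country A against Embargo: payoffs 2, 0 → best response Free.
Country B against Free: payoffs 4, -5, -3 → best response Medium.
Country B against Low: payoffs 4, 0, 5 → best response Embargo.
Mutual best responses: (Free, Medium).

(Free, Medium)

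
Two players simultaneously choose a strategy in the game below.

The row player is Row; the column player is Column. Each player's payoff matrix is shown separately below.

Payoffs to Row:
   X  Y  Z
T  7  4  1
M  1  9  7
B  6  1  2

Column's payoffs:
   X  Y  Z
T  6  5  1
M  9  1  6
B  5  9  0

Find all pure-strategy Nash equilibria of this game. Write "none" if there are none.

Pure NE: (T, X)

For each strategy profile, look for a profitable unilateral deviation.
(T, X): Row gets 7, best alternative 6; Column gets 6, best alternative 5. No profitable deviation — NE.
(T, Y): Row can switch to M (4 → 9). Not NE.
(T, Z): Row can switch to M (1 → 7). Not NE.
(M, X): Row can switch to T (1 → 7). Not NE.
(M, Y): Column can switch to X (1 → 9). Not NE.
(M, Z): Column can switch to X (6 → 9). Not NE.
(B, X): Row can switch to T (6 → 7). Not NE.
(The remaining 2 profiles each have a profitable deviation by the same check.)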